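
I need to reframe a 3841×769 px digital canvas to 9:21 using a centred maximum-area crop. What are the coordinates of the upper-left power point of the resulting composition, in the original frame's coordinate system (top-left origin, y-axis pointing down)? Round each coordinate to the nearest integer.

x = 1866 px, y = 256 px

3841/769 > 9/21, so the 9:21 crop keeps the full height 769 and trims width to 769 × 9/21 = 329.57 px.
Left offset = (3841 − 329.57)/2 = 1755.71 px; top offset = 0.
Upper-left is one-third across and one-third down within the crop:
x = 1755.71 + 1 × 329.57/3 ≈ 1866; y = 0.00 + 1 × 769.00/3 ≈ 256.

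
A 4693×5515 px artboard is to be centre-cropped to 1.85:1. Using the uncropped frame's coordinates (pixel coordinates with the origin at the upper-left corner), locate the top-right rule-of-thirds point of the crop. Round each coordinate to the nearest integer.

(3129, 2335)

4693/5515 < 1.85/1, so the 1.85:1 crop keeps the full width 4693 and trims height to 4693 × 1/1.85 = 2536.76 px.
Top offset = (5515 − 2536.76)/2 = 1489.12 px; left offset = 0.
Top-right is two-thirds across and one-third down within the crop:
x = 0.00 + 2 × 4693.00/3 ≈ 3129; y = 1489.12 + 1 × 2536.76/3 ≈ 2335.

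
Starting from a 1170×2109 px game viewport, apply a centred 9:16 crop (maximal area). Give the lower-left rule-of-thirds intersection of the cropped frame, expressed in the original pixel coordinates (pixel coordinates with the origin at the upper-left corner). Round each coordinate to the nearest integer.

x = 390 px, y = 1401 px

1170/2109 < 9/16, so the 9:16 crop keeps the full width 1170 and trims height to 1170 × 16/9 = 2080.00 px.
Top offset = (2109 − 2080.00)/2 = 14.50 px; left offset = 0.
Lower-left is one-third across and two-thirds down within the crop:
x = 0.00 + 1 × 1170.00/3 ≈ 390; y = 14.50 + 2 × 2080.00/3 ≈ 1401.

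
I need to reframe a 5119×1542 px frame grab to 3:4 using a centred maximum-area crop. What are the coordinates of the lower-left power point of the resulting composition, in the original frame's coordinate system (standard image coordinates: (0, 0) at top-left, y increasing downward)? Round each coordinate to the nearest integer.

5119/1542 > 3/4, so the 3:4 crop keeps the full height 1542 and trims width to 1542 × 3/4 = 1156.50 px.
Left offset = (5119 − 1156.50)/2 = 1981.25 px; top offset = 0.
Lower-left is one-third across and two-thirds down within the crop:
x = 1981.25 + 1 × 1156.50/3 ≈ 2367; y = 0.00 + 2 × 1542.00/3 ≈ 1028.

x = 2367 px, y = 1028 px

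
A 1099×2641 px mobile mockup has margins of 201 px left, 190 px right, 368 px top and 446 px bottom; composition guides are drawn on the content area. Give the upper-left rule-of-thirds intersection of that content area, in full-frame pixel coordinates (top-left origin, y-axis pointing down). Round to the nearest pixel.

x = 437 px, y = 977 px

Content width = 1099 − 201 − 190 = 708 px; content height = 2641 − 368 − 446 = 1827 px.
Upper-left is one-third across and one-third down within the content area.
x = 201 + 1 × 708/3 = 201 + 236.00 ≈ 437
y = 368 + 1 × 1827/3 = 368 + 609.00 ≈ 977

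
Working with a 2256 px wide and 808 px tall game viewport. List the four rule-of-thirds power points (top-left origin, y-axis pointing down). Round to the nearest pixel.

(752, 269), (1504, 269), (752, 539), (1504, 539)

One third of 2256 is 752; one third of 808 is 269.33.
Vertical third lines at x = 752 and x = 1504; horizontal third lines at y = 269 and y = 539.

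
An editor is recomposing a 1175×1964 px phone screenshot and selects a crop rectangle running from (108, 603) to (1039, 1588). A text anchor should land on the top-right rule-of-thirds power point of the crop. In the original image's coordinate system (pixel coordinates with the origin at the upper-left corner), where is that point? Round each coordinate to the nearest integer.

Crop width = 1039 − 108 = 931 px; one third is 310.33 px.
Crop height = 1588 − 603 = 985 px; one third is 328.33 px.
The top-right point is two-thirds across and one-third down within the crop:
x = 108 + 2 × 310.33 ≈ 729; y = 603 + 1 × 328.33 ≈ 931.

x = 729 px, y = 931 px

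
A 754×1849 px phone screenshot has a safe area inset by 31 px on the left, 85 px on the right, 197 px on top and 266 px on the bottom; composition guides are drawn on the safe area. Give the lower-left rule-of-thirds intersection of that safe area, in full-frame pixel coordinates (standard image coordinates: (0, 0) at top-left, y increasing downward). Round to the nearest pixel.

(244, 1121)

Content width = 754 − 31 − 85 = 638 px; content height = 1849 − 197 − 266 = 1386 px.
Lower-left is one-third across and two-thirds down within the safe area.
x = 31 + 1 × 638/3 = 31 + 212.67 ≈ 244
y = 197 + 2 × 1386/3 = 197 + 924.00 ≈ 1121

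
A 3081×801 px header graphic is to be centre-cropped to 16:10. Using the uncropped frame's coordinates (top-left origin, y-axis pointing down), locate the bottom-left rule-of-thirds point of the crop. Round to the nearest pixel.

3081/801 > 16/10, so the 16:10 crop keeps the full height 801 and trims width to 801 × 16/10 = 1281.60 px.
Left offset = (3081 − 1281.60)/2 = 899.70 px; top offset = 0.
Bottom-left is one-third across and two-thirds down within the crop:
x = 899.70 + 1 × 1281.60/3 ≈ 1327; y = 0.00 + 2 × 801.00/3 ≈ 534.

(1327, 534)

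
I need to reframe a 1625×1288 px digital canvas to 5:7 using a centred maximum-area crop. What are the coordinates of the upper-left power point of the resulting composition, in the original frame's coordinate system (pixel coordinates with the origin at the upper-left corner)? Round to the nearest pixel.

(659, 429)

1625/1288 > 5/7, so the 5:7 crop keeps the full height 1288 and trims width to 1288 × 5/7 = 920.00 px.
Left offset = (1625 − 920.00)/2 = 352.50 px; top offset = 0.
Upper-left is one-third across and one-third down within the crop:
x = 352.50 + 1 × 920.00/3 ≈ 659; y = 0.00 + 1 × 1288.00/3 ≈ 429.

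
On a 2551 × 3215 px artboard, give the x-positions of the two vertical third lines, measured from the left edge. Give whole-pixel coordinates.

850 px and 1701 px

2551 / 3 = 850.33, so the vertical lines sit at one and two thirds of 2551.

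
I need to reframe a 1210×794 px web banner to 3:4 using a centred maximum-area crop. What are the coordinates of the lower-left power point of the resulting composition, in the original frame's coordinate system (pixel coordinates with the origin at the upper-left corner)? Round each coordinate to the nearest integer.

(506, 529)

1210/794 > 3/4, so the 3:4 crop keeps the full height 794 and trims width to 794 × 3/4 = 595.50 px.
Left offset = (1210 − 595.50)/2 = 307.25 px; top offset = 0.
Lower-left is one-third across and two-thirds down within the crop:
x = 307.25 + 1 × 595.50/3 ≈ 506; y = 0.00 + 2 × 794.00/3 ≈ 529.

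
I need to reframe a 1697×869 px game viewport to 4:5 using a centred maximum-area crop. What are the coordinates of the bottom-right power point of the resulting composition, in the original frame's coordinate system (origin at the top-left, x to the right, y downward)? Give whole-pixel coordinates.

(964, 579)

1697/869 > 4/5, so the 4:5 crop keeps the full height 869 and trims width to 869 × 4/5 = 695.20 px.
Left offset = (1697 − 695.20)/2 = 500.90 px; top offset = 0.
Bottom-right is two-thirds across and two-thirds down within the crop:
x = 500.90 + 2 × 695.20/3 ≈ 964; y = 0.00 + 2 × 869.00/3 ≈ 579.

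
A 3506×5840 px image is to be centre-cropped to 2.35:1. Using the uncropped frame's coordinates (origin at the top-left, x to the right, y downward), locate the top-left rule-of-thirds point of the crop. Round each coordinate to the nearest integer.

(1169, 2671)

3506/5840 < 2.35/1, so the 2.35:1 crop keeps the full width 3506 and trims height to 3506 × 1/2.35 = 1491.91 px.
Top offset = (5840 − 1491.91)/2 = 2174.04 px; left offset = 0.
Top-left is one-third across and one-third down within the crop:
x = 0.00 + 1 × 3506.00/3 ≈ 1169; y = 2174.04 + 1 × 1491.91/3 ≈ 2671.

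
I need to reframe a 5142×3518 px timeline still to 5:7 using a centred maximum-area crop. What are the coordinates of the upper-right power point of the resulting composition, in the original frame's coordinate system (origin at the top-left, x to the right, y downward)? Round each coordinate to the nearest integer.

5142/3518 > 5/7, so the 5:7 crop keeps the full height 3518 and trims width to 3518 × 5/7 = 2512.86 px.
Left offset = (5142 − 2512.86)/2 = 1314.57 px; top offset = 0.
Upper-right is two-thirds across and one-third down within the crop:
x = 1314.57 + 2 × 2512.86/3 ≈ 2990; y = 0.00 + 1 × 3518.00/3 ≈ 1173.

x = 2990 px, y = 1173 px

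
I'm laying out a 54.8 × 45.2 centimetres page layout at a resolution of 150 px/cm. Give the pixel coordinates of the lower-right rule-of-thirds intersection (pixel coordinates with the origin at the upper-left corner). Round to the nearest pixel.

(5480, 4520)

In pixels the canvas is 54.8 × 150 = 8220 wide and 45.2 × 150 = 6780 tall.
The lower-right point is two-thirds across and two-thirds down:
x = 2 × 8220/3 ≈ 5480; y = 2 × 6780/3 ≈ 4520.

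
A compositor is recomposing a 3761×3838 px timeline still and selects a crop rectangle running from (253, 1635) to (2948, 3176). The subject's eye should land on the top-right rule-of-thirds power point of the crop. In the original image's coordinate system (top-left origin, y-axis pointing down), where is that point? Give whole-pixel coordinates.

Crop width = 2948 − 253 = 2695 px; one third is 898.33 px.
Crop height = 3176 − 1635 = 1541 px; one third is 513.67 px.
The top-right point is two-thirds across and one-third down within the crop:
x = 253 + 2 × 898.33 ≈ 2050; y = 1635 + 1 × 513.67 ≈ 2149.

x = 2050 px, y = 2149 px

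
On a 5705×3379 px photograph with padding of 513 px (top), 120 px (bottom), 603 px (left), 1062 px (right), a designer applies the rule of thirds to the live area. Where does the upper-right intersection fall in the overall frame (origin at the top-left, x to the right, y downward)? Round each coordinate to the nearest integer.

(3296, 1428)

Content width = 5705 − 603 − 1062 = 4040 px; content height = 3379 − 513 − 120 = 2746 px.
Upper-right is two-thirds across and one-third down within the live area.
x = 603 + 2 × 4040/3 = 603 + 2693.33 ≈ 3296
y = 513 + 1 × 2746/3 = 513 + 915.33 ≈ 1428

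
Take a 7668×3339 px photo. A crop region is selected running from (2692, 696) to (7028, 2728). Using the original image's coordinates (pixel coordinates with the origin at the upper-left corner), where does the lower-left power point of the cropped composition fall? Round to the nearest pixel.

(4137, 2051)

Crop width = 7028 − 2692 = 4336 px; one third is 1445.33 px.
Crop height = 2728 − 696 = 2032 px; one third is 677.33 px.
The lower-left point is one-third across and two-thirds down within the crop:
x = 2692 + 1 × 1445.33 ≈ 4137; y = 696 + 2 × 677.33 ≈ 2051.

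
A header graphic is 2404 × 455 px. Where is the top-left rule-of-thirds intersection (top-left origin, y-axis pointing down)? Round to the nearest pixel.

x = 801 px, y = 152 px

The top-left point sits one-third of the way across and one-third of the way down.
x = 1 × 2404/3 ≈ 801; y = 1 × 455/3 ≈ 152.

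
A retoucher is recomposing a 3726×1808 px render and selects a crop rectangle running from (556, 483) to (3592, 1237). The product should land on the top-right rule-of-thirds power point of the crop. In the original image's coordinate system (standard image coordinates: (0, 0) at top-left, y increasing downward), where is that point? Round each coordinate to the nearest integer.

Crop width = 3592 − 556 = 3036 px; one third is 1012.00 px.
Crop height = 1237 − 483 = 754 px; one third is 251.33 px.
The top-right point is two-thirds across and one-third down within the crop:
x = 556 + 2 × 1012.00 ≈ 2580; y = 483 + 1 × 251.33 ≈ 734.

(2580, 734)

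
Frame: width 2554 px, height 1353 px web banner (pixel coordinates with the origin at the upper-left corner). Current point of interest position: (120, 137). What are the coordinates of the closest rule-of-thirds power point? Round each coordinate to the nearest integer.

Third lines: x ∈ {851, 1703}, y ∈ {451, 902}.
120 is closer to x = 851; 137 is closer to y = 451.
So the nearest intersection is the upper-left power point.

x = 851 px, y = 451 px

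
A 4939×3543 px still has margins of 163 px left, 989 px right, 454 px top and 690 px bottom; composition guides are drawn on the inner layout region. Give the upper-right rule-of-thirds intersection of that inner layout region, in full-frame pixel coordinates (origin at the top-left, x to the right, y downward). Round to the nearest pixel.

x = 2688 px, y = 1254 px

Content width = 4939 − 163 − 989 = 3787 px; content height = 3543 − 454 − 690 = 2399 px.
Upper-right is two-thirds across and one-third down within the inner layout region.
x = 163 + 2 × 3787/3 = 163 + 2524.67 ≈ 2688
y = 454 + 1 × 2399/3 = 454 + 799.67 ≈ 1254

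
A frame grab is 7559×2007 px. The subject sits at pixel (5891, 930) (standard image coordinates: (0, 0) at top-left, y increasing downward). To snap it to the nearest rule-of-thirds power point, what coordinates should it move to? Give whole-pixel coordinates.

(5039, 669)

Third lines: x ∈ {2520, 5039}, y ∈ {669, 1338}.
5891 is closer to x = 5039; 930 is closer to y = 669.
So the nearest intersection is the upper-right power point.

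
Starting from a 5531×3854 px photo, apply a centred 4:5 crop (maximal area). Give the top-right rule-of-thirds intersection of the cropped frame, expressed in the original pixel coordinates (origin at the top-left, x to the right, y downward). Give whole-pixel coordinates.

x = 3279 px, y = 1285 px

5531/3854 > 4/5, so the 4:5 crop keeps the full height 3854 and trims width to 3854 × 4/5 = 3083.20 px.
Left offset = (5531 − 3083.20)/2 = 1223.90 px; top offset = 0.
Top-right is two-thirds across and one-third down within the crop:
x = 1223.90 + 2 × 3083.20/3 ≈ 3279; y = 0.00 + 1 × 3854.00/3 ≈ 1285.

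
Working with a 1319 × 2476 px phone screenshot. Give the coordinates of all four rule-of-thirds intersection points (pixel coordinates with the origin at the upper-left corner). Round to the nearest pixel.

(440, 825), (879, 825), (440, 1651), (879, 1651)

One third of 1319 is 439.67; one third of 2476 is 825.33.
Vertical third lines at x = 440 and x = 879; horizontal third lines at y = 825 and y = 1651.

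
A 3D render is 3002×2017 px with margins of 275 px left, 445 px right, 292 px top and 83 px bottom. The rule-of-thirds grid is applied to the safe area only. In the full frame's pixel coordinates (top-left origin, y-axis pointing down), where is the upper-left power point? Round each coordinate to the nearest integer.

Content width = 3002 − 275 − 445 = 2282 px; content height = 2017 − 292 − 83 = 1642 px.
Upper-left is one-third across and one-third down within the safe area.
x = 275 + 1 × 2282/3 = 275 + 760.67 ≈ 1036
y = 292 + 1 × 1642/3 = 292 + 547.33 ≈ 839

x = 1036 px, y = 839 px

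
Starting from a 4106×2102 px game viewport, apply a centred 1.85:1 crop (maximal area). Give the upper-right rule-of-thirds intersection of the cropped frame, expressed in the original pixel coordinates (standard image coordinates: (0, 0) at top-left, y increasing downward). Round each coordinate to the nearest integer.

x = 2701 px, y = 701 px

4106/2102 > 1.85/1, so the 1.85:1 crop keeps the full height 2102 and trims width to 2102 × 1.85/1 = 3888.70 px.
Left offset = (4106 − 3888.70)/2 = 108.65 px; top offset = 0.
Upper-right is two-thirds across and one-third down within the crop:
x = 108.65 + 2 × 3888.70/3 ≈ 2701; y = 0.00 + 1 × 2102.00/3 ≈ 701.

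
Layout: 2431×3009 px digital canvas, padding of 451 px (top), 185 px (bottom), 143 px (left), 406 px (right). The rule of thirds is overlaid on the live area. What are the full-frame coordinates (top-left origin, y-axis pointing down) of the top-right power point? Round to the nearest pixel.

Content width = 2431 − 143 − 406 = 1882 px; content height = 3009 − 451 − 185 = 2373 px.
Top-right is two-thirds across and one-third down within the live area.
x = 143 + 2 × 1882/3 = 143 + 1254.67 ≈ 1398
y = 451 + 1 × 2373/3 = 451 + 791.00 ≈ 1242

(1398, 1242)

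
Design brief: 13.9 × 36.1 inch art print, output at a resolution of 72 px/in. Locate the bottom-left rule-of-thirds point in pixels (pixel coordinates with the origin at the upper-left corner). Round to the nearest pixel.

In pixels the canvas is 13.9 × 72 = 1000.8 wide and 36.1 × 72 = 2599.2 tall.
The bottom-left point is one-third across and two-thirds down:
x = 1 × 1000.8/3 ≈ 334; y = 2 × 2599.2/3 ≈ 1733.

x = 334 px, y = 1733 px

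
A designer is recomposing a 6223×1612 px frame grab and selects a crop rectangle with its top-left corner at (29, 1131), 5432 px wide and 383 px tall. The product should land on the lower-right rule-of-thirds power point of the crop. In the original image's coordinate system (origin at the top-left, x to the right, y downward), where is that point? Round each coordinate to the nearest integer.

One third of the crop width 5432 is 1810.67 px.
One third of the crop height 383 is 127.67 px.
The lower-right point is two-thirds across and two-thirds down within the crop:
x = 29 + 2 × 1810.67 ≈ 3650; y = 1131 + 2 × 127.67 ≈ 1386.

(3650, 1386)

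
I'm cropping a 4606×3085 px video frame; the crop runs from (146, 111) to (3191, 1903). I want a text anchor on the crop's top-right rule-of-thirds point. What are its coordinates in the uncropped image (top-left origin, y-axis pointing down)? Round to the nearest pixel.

Crop width = 3191 − 146 = 3045 px; one third is 1015.00 px.
Crop height = 1903 − 111 = 1792 px; one third is 597.33 px.
The top-right point is two-thirds across and one-third down within the crop:
x = 146 + 2 × 1015.00 ≈ 2176; y = 111 + 1 × 597.33 ≈ 708.

(2176, 708)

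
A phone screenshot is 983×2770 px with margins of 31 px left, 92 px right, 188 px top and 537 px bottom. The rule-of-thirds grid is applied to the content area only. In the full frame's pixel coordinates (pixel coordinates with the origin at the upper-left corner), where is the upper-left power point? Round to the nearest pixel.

Content width = 983 − 31 − 92 = 860 px; content height = 2770 − 188 − 537 = 2045 px.
Upper-left is one-third across and one-third down within the content area.
x = 31 + 1 × 860/3 = 31 + 286.67 ≈ 318
y = 188 + 1 × 2045/3 = 188 + 681.67 ≈ 870

x = 318 px, y = 870 px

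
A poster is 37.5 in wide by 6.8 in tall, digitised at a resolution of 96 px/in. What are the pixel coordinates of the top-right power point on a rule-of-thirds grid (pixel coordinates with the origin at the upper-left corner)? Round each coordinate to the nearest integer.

x = 2400 px, y = 218 px

In pixels the canvas is 37.5 × 96 = 3600 wide and 6.8 × 96 = 652.8 tall.
The top-right point is two-thirds across and one-third down:
x = 2 × 3600/3 ≈ 2400; y = 1 × 652.8/3 ≈ 218.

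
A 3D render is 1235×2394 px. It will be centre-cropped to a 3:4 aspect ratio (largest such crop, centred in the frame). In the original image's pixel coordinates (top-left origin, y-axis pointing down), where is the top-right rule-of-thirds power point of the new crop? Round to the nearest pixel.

1235/2394 < 3/4, so the 3:4 crop keeps the full width 1235 and trims height to 1235 × 4/3 = 1646.67 px.
Top offset = (2394 − 1646.67)/2 = 373.67 px; left offset = 0.
Top-right is two-thirds across and one-third down within the crop:
x = 0.00 + 2 × 1235.00/3 ≈ 823; y = 373.67 + 1 × 1646.67/3 ≈ 923.

(823, 923)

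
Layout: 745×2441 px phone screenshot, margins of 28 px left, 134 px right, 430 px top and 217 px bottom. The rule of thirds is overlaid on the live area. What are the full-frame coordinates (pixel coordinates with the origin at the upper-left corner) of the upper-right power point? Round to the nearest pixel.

x = 417 px, y = 1028 px

Content width = 745 − 28 − 134 = 583 px; content height = 2441 − 430 − 217 = 1794 px.
Upper-right is two-thirds across and one-third down within the live area.
x = 28 + 2 × 583/3 = 28 + 388.67 ≈ 417
y = 430 + 1 × 1794/3 = 430 + 598.00 ≈ 1028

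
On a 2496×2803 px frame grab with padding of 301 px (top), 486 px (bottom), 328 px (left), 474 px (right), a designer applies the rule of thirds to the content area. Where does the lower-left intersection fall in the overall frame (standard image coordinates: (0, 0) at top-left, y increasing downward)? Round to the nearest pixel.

Content width = 2496 − 328 − 474 = 1694 px; content height = 2803 − 301 − 486 = 2016 px.
Lower-left is one-third across and two-thirds down within the content area.
x = 328 + 1 × 1694/3 = 328 + 564.67 ≈ 893
y = 301 + 2 × 2016/3 = 301 + 1344.00 ≈ 1645

x = 893 px, y = 1645 px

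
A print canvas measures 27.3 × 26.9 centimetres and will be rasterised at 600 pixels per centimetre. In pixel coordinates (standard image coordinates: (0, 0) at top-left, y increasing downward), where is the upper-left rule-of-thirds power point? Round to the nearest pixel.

x = 5460 px, y = 5380 px

In pixels the canvas is 27.3 × 600 = 16380 wide and 26.9 × 600 = 16140 tall.
The upper-left point is one-third across and one-third down:
x = 1 × 16380/3 ≈ 5460; y = 1 × 16140/3 ≈ 5380.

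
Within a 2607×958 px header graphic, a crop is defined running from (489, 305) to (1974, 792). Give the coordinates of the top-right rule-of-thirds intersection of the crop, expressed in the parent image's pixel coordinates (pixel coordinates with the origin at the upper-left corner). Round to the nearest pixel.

x = 1479 px, y = 467 px

Crop width = 1974 − 489 = 1485 px; one third is 495.00 px.
Crop height = 792 − 305 = 487 px; one third is 162.33 px.
The top-right point is two-thirds across and one-third down within the crop:
x = 489 + 2 × 495.00 ≈ 1479; y = 305 + 1 × 162.33 ≈ 467.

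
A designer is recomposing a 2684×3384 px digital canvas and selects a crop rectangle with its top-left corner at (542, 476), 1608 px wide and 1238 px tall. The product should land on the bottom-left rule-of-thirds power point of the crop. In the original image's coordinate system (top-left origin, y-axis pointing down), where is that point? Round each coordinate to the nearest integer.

x = 1078 px, y = 1301 px

One third of the crop width 1608 is 536.00 px.
One third of the crop height 1238 is 412.67 px.
The bottom-left point is one-third across and two-thirds down within the crop:
x = 542 + 1 × 536.00 ≈ 1078; y = 476 + 2 × 412.67 ≈ 1301.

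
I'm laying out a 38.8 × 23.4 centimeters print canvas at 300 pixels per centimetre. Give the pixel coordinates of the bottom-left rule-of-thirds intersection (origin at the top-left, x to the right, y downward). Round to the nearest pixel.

In pixels the canvas is 38.8 × 300 = 11640 wide and 23.4 × 300 = 7020 tall.
The bottom-left point is one-third across and two-thirds down:
x = 1 × 11640/3 ≈ 3880; y = 2 × 7020/3 ≈ 4680.

x = 3880 px, y = 4680 px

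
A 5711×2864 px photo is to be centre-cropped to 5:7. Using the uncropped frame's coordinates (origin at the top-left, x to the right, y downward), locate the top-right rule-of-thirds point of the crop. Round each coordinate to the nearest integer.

(3196, 955)

5711/2864 > 5/7, so the 5:7 crop keeps the full height 2864 and trims width to 2864 × 5/7 = 2045.71 px.
Left offset = (5711 − 2045.71)/2 = 1832.64 px; top offset = 0.
Top-right is two-thirds across and one-third down within the crop:
x = 1832.64 + 2 × 2045.71/3 ≈ 3196; y = 0.00 + 1 × 2864.00/3 ≈ 955.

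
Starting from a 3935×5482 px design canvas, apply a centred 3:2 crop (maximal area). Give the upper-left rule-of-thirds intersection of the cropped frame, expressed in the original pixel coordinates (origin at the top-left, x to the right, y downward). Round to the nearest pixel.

3935/5482 < 3/2, so the 3:2 crop keeps the full width 3935 and trims height to 3935 × 2/3 = 2623.33 px.
Top offset = (5482 − 2623.33)/2 = 1429.33 px; left offset = 0.
Upper-left is one-third across and one-third down within the crop:
x = 0.00 + 1 × 3935.00/3 ≈ 1312; y = 1429.33 + 1 × 2623.33/3 ≈ 2304.

(1312, 2304)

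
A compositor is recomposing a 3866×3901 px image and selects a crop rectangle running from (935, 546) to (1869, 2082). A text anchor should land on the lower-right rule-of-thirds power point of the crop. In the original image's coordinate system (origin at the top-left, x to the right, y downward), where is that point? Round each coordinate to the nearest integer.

Crop width = 1869 − 935 = 934 px; one third is 311.33 px.
Crop height = 2082 − 546 = 1536 px; one third is 512.00 px.
The lower-right point is two-thirds across and two-thirds down within the crop:
x = 935 + 2 × 311.33 ≈ 1558; y = 546 + 2 × 512.00 ≈ 1570.

(1558, 1570)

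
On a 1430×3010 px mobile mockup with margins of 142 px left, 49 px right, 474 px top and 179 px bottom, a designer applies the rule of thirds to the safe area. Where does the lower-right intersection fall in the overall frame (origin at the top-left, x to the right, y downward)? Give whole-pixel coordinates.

Content width = 1430 − 142 − 49 = 1239 px; content height = 3010 − 474 − 179 = 2357 px.
Lower-right is two-thirds across and two-thirds down within the safe area.
x = 142 + 2 × 1239/3 = 142 + 826.00 ≈ 968
y = 474 + 2 × 2357/3 = 474 + 1571.33 ≈ 2045

x = 968 px, y = 2045 px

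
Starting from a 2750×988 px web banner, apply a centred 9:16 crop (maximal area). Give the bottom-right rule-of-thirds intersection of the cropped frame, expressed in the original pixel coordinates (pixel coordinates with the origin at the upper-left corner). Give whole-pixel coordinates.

x = 1468 px, y = 659 px

2750/988 > 9/16, so the 9:16 crop keeps the full height 988 and trims width to 988 × 9/16 = 555.75 px.
Left offset = (2750 − 555.75)/2 = 1097.12 px; top offset = 0.
Bottom-right is two-thirds across and two-thirds down within the crop:
x = 1097.12 + 2 × 555.75/3 ≈ 1468; y = 0.00 + 2 × 988.00/3 ≈ 659.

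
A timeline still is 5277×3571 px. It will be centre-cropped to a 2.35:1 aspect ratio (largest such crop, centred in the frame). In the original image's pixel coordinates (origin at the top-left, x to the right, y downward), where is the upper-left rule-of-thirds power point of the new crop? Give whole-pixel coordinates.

5277/3571 < 2.35/1, so the 2.35:1 crop keeps the full width 5277 and trims height to 5277 × 1/2.35 = 2245.53 px.
Top offset = (3571 − 2245.53)/2 = 662.73 px; left offset = 0.
Upper-left is one-third across and one-third down within the crop:
x = 0.00 + 1 × 5277.00/3 ≈ 1759; y = 662.73 + 1 × 2245.53/3 ≈ 1411.

x = 1759 px, y = 1411 px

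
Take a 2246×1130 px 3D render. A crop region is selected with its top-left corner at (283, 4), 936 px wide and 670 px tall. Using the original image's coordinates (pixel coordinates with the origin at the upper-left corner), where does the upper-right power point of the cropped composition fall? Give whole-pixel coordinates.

x = 907 px, y = 227 px

One third of the crop width 936 is 312.00 px.
One third of the crop height 670 is 223.33 px.
The upper-right point is two-thirds across and one-third down within the crop:
x = 283 + 2 × 312.00 ≈ 907; y = 4 + 1 × 223.33 ≈ 227.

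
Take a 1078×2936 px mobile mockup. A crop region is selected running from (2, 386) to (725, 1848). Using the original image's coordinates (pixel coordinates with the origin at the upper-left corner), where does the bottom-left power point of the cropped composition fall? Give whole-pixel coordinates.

Crop width = 725 − 2 = 723 px; one third is 241.00 px.
Crop height = 1848 − 386 = 1462 px; one third is 487.33 px.
The bottom-left point is one-third across and two-thirds down within the crop:
x = 2 + 1 × 241.00 ≈ 243; y = 386 + 2 × 487.33 ≈ 1361.

(243, 1361)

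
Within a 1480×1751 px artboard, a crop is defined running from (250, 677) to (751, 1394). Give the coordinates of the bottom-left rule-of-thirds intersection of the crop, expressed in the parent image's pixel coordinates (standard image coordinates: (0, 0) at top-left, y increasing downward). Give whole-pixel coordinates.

x = 417 px, y = 1155 px

Crop width = 751 − 250 = 501 px; one third is 167.00 px.
Crop height = 1394 − 677 = 717 px; one third is 239.00 px.
The bottom-left point is one-third across and two-thirds down within the crop:
x = 250 + 1 × 167.00 ≈ 417; y = 677 + 2 × 239.00 ≈ 1155.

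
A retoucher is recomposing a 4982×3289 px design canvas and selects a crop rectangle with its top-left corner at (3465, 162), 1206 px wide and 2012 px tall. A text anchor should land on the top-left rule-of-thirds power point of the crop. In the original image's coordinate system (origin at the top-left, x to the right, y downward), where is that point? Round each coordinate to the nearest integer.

One third of the crop width 1206 is 402.00 px.
One third of the crop height 2012 is 670.67 px.
The top-left point is one-third across and one-third down within the crop:
x = 3465 + 1 × 402.00 ≈ 3867; y = 162 + 1 × 670.67 ≈ 833.

(3867, 833)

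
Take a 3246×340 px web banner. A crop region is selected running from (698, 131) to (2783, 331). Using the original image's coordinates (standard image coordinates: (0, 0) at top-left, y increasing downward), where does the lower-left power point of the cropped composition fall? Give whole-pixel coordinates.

Crop width = 2783 − 698 = 2085 px; one third is 695.00 px.
Crop height = 331 − 131 = 200 px; one third is 66.67 px.
The lower-left point is one-third across and two-thirds down within the crop:
x = 698 + 1 × 695.00 ≈ 1393; y = 131 + 2 × 66.67 ≈ 264.

x = 1393 px, y = 264 px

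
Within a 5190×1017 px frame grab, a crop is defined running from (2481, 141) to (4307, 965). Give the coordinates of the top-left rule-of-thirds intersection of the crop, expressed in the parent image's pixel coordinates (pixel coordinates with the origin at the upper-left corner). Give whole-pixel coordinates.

x = 3090 px, y = 416 px

Crop width = 4307 − 2481 = 1826 px; one third is 608.67 px.
Crop height = 965 − 141 = 824 px; one third is 274.67 px.
The top-left point is one-third across and one-third down within the crop:
x = 2481 + 1 × 608.67 ≈ 3090; y = 141 + 1 × 274.67 ≈ 416.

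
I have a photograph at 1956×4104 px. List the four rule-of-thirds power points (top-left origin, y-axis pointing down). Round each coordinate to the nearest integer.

(652, 1368), (1304, 1368), (652, 2736), (1304, 2736)

One third of 1956 is 652; one third of 4104 is 1368.
Vertical third lines at x = 652 and x = 1304; horizontal third lines at y = 1368 and y = 2736.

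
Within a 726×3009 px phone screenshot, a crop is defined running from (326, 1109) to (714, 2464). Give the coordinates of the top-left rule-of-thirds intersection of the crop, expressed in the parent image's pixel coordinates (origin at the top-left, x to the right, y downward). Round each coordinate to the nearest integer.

(455, 1561)

Crop width = 714 − 326 = 388 px; one third is 129.33 px.
Crop height = 2464 − 1109 = 1355 px; one third is 451.67 px.
The top-left point is one-third across and one-third down within the crop:
x = 326 + 1 × 129.33 ≈ 455; y = 1109 + 1 × 451.67 ≈ 1561.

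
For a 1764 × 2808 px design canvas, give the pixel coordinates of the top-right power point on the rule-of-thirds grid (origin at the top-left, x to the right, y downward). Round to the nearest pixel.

The top-right point sits two-thirds of the way across and one-third of the way down.
x = 2 × 1764/3 ≈ 1176; y = 1 × 2808/3 ≈ 936.

x = 1176 px, y = 936 px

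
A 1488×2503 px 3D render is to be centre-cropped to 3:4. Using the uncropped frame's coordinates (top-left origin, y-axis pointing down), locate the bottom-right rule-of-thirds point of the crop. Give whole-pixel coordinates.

x = 992 px, y = 1582 px

1488/2503 < 3/4, so the 3:4 crop keeps the full width 1488 and trims height to 1488 × 4/3 = 1984.00 px.
Top offset = (2503 − 1984.00)/2 = 259.50 px; left offset = 0.
Bottom-right is two-thirds across and two-thirds down within the crop:
x = 0.00 + 2 × 1488.00/3 ≈ 992; y = 259.50 + 2 × 1984.00/3 ≈ 1582.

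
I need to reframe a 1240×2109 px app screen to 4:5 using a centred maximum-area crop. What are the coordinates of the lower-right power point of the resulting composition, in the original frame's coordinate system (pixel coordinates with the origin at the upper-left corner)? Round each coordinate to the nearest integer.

x = 827 px, y = 1313 px

1240/2109 < 4/5, so the 4:5 crop keeps the full width 1240 and trims height to 1240 × 5/4 = 1550.00 px.
Top offset = (2109 − 1550.00)/2 = 279.50 px; left offset = 0.
Lower-right is two-thirds across and two-thirds down within the crop:
x = 0.00 + 2 × 1240.00/3 ≈ 827; y = 279.50 + 2 × 1550.00/3 ≈ 1313.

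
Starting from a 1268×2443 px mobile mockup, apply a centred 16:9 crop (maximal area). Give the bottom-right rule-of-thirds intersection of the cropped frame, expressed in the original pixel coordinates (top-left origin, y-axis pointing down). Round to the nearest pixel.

1268/2443 < 16/9, so the 16:9 crop keeps the full width 1268 and trims height to 1268 × 9/16 = 713.25 px.
Top offset = (2443 − 713.25)/2 = 864.88 px; left offset = 0.
Bottom-right is two-thirds across and two-thirds down within the crop:
x = 0.00 + 2 × 1268.00/3 ≈ 845; y = 864.88 + 2 × 713.25/3 ≈ 1340.

(845, 1340)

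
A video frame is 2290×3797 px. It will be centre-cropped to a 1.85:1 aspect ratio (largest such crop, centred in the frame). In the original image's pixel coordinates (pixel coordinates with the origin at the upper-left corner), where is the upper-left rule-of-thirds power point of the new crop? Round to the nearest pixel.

(763, 1692)

2290/3797 < 1.85/1, so the 1.85:1 crop keeps the full width 2290 and trims height to 2290 × 1/1.85 = 1237.84 px.
Top offset = (3797 − 1237.84)/2 = 1279.58 px; left offset = 0.
Upper-left is one-third across and one-third down within the crop:
x = 0.00 + 1 × 2290.00/3 ≈ 763; y = 1279.58 + 1 × 1237.84/3 ≈ 1692.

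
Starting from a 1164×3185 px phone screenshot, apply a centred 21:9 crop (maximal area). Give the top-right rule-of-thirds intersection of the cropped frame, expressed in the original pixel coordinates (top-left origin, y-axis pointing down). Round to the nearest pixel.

1164/3185 < 21/9, so the 21:9 crop keeps the full width 1164 and trims height to 1164 × 9/21 = 498.86 px.
Top offset = (3185 − 498.86)/2 = 1343.07 px; left offset = 0.
Top-right is two-thirds across and one-third down within the crop:
x = 0.00 + 2 × 1164.00/3 ≈ 776; y = 1343.07 + 1 × 498.86/3 ≈ 1509.

x = 776 px, y = 1509 px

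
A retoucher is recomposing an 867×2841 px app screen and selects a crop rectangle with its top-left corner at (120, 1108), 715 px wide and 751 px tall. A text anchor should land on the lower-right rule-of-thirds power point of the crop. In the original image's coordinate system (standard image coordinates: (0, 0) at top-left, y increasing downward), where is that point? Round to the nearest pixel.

(597, 1609)

One third of the crop width 715 is 238.33 px.
One third of the crop height 751 is 250.33 px.
The lower-right point is two-thirds across and two-thirds down within the crop:
x = 120 + 2 × 238.33 ≈ 597; y = 1108 + 2 × 250.33 ≈ 1609.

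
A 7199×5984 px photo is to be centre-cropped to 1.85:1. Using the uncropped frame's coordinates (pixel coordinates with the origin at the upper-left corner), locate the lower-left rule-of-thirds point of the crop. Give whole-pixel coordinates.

x = 2400 px, y = 3641 px

7199/5984 < 1.85/1, so the 1.85:1 crop keeps the full width 7199 and trims height to 7199 × 1/1.85 = 3891.35 px.
Top offset = (5984 − 3891.35)/2 = 1046.32 px; left offset = 0.
Lower-left is one-third across and two-thirds down within the crop:
x = 0.00 + 1 × 7199.00/3 ≈ 2400; y = 1046.32 + 2 × 3891.35/3 ≈ 3641.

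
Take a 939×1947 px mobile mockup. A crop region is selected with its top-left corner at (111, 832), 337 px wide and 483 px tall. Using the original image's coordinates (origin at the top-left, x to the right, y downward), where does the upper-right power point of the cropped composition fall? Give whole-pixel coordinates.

One third of the crop width 337 is 112.33 px.
One third of the crop height 483 is 161.00 px.
The upper-right point is two-thirds across and one-third down within the crop:
x = 111 + 2 × 112.33 ≈ 336; y = 832 + 1 × 161.00 ≈ 993.

x = 336 px, y = 993 px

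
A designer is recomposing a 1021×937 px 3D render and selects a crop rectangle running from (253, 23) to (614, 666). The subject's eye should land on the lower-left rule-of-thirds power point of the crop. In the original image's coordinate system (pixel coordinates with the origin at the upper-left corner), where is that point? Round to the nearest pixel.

(373, 452)

Crop width = 614 − 253 = 361 px; one third is 120.33 px.
Crop height = 666 − 23 = 643 px; one third is 214.33 px.
The lower-left point is one-third across and two-thirds down within the crop:
x = 253 + 1 × 120.33 ≈ 373; y = 23 + 2 × 214.33 ≈ 452.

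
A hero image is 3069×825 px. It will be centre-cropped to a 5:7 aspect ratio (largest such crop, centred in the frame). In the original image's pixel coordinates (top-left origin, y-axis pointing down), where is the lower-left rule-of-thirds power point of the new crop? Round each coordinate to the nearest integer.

(1436, 550)

3069/825 > 5/7, so the 5:7 crop keeps the full height 825 and trims width to 825 × 5/7 = 589.29 px.
Left offset = (3069 − 589.29)/2 = 1239.86 px; top offset = 0.
Lower-left is one-third across and two-thirds down within the crop:
x = 1239.86 + 1 × 589.29/3 ≈ 1436; y = 0.00 + 2 × 825.00/3 ≈ 550.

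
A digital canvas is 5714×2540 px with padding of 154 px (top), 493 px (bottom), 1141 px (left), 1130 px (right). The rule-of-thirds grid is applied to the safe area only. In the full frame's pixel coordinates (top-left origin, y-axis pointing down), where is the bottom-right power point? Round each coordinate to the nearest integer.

(3436, 1416)

Content width = 5714 − 1141 − 1130 = 3443 px; content height = 2540 − 154 − 493 = 1893 px.
Bottom-right is two-thirds across and two-thirds down within the safe area.
x = 1141 + 2 × 3443/3 = 1141 + 2295.33 ≈ 3436
y = 154 + 2 × 1893/3 = 154 + 1262.00 ≈ 1416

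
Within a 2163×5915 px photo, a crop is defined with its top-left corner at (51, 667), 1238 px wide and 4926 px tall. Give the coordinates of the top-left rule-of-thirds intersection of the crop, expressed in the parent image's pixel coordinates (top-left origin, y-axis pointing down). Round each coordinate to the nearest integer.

(464, 2309)

One third of the crop width 1238 is 412.67 px.
One third of the crop height 4926 is 1642.00 px.
The top-left point is one-third across and one-third down within the crop:
x = 51 + 1 × 412.67 ≈ 464; y = 667 + 1 × 1642.00 ≈ 2309.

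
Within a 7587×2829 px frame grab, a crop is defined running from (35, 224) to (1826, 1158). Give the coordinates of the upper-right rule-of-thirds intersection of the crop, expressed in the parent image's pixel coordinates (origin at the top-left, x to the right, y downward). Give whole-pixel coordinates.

Crop width = 1826 − 35 = 1791 px; one third is 597.00 px.
Crop height = 1158 − 224 = 934 px; one third is 311.33 px.
The upper-right point is two-thirds across and one-third down within the crop:
x = 35 + 2 × 597.00 ≈ 1229; y = 224 + 1 × 311.33 ≈ 535.

x = 1229 px, y = 535 px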